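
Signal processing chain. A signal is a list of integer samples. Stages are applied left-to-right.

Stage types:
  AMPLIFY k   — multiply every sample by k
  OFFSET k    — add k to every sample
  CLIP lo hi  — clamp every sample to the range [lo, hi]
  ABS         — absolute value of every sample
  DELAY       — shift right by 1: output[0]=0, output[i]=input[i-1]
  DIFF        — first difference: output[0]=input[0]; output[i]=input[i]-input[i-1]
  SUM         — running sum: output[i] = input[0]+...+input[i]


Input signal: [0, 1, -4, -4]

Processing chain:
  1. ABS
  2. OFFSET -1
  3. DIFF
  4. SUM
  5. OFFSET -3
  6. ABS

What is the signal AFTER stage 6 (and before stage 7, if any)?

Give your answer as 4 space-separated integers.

Input: [0, 1, -4, -4]
Stage 1 (ABS): |0|=0, |1|=1, |-4|=4, |-4|=4 -> [0, 1, 4, 4]
Stage 2 (OFFSET -1): 0+-1=-1, 1+-1=0, 4+-1=3, 4+-1=3 -> [-1, 0, 3, 3]
Stage 3 (DIFF): s[0]=-1, 0--1=1, 3-0=3, 3-3=0 -> [-1, 1, 3, 0]
Stage 4 (SUM): sum[0..0]=-1, sum[0..1]=0, sum[0..2]=3, sum[0..3]=3 -> [-1, 0, 3, 3]
Stage 5 (OFFSET -3): -1+-3=-4, 0+-3=-3, 3+-3=0, 3+-3=0 -> [-4, -3, 0, 0]
Stage 6 (ABS): |-4|=4, |-3|=3, |0|=0, |0|=0 -> [4, 3, 0, 0]

Answer: 4 3 0 0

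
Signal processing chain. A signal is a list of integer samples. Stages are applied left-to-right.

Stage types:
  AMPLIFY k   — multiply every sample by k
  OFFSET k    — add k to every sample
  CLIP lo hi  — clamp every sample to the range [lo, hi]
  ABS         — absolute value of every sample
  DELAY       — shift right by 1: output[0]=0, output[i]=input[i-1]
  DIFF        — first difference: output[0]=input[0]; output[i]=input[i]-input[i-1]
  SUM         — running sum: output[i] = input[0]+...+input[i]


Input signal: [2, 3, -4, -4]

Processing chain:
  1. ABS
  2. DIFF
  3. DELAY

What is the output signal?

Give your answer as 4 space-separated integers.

Answer: 0 2 1 1

Derivation:
Input: [2, 3, -4, -4]
Stage 1 (ABS): |2|=2, |3|=3, |-4|=4, |-4|=4 -> [2, 3, 4, 4]
Stage 2 (DIFF): s[0]=2, 3-2=1, 4-3=1, 4-4=0 -> [2, 1, 1, 0]
Stage 3 (DELAY): [0, 2, 1, 1] = [0, 2, 1, 1] -> [0, 2, 1, 1]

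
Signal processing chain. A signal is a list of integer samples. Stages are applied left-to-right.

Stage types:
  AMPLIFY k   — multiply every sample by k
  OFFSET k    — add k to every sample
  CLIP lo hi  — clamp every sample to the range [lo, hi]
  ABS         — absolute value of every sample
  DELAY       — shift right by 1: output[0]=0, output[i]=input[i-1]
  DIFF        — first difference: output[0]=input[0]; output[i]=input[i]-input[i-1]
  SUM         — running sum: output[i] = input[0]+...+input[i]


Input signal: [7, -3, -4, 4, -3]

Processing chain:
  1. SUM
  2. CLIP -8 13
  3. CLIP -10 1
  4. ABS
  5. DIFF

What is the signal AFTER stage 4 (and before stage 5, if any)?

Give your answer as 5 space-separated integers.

Input: [7, -3, -4, 4, -3]
Stage 1 (SUM): sum[0..0]=7, sum[0..1]=4, sum[0..2]=0, sum[0..3]=4, sum[0..4]=1 -> [7, 4, 0, 4, 1]
Stage 2 (CLIP -8 13): clip(7,-8,13)=7, clip(4,-8,13)=4, clip(0,-8,13)=0, clip(4,-8,13)=4, clip(1,-8,13)=1 -> [7, 4, 0, 4, 1]
Stage 3 (CLIP -10 1): clip(7,-10,1)=1, clip(4,-10,1)=1, clip(0,-10,1)=0, clip(4,-10,1)=1, clip(1,-10,1)=1 -> [1, 1, 0, 1, 1]
Stage 4 (ABS): |1|=1, |1|=1, |0|=0, |1|=1, |1|=1 -> [1, 1, 0, 1, 1]

Answer: 1 1 0 1 1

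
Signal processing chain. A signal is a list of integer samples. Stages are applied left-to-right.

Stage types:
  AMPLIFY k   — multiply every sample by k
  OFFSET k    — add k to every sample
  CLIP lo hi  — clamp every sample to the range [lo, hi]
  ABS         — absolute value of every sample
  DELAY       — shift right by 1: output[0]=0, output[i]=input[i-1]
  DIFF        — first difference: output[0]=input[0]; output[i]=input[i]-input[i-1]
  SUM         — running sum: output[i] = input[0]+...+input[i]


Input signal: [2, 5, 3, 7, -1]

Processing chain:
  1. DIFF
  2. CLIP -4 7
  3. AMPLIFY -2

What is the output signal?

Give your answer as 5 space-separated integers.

Answer: -4 -6 4 -8 8

Derivation:
Input: [2, 5, 3, 7, -1]
Stage 1 (DIFF): s[0]=2, 5-2=3, 3-5=-2, 7-3=4, -1-7=-8 -> [2, 3, -2, 4, -8]
Stage 2 (CLIP -4 7): clip(2,-4,7)=2, clip(3,-4,7)=3, clip(-2,-4,7)=-2, clip(4,-4,7)=4, clip(-8,-4,7)=-4 -> [2, 3, -2, 4, -4]
Stage 3 (AMPLIFY -2): 2*-2=-4, 3*-2=-6, -2*-2=4, 4*-2=-8, -4*-2=8 -> [-4, -6, 4, -8, 8]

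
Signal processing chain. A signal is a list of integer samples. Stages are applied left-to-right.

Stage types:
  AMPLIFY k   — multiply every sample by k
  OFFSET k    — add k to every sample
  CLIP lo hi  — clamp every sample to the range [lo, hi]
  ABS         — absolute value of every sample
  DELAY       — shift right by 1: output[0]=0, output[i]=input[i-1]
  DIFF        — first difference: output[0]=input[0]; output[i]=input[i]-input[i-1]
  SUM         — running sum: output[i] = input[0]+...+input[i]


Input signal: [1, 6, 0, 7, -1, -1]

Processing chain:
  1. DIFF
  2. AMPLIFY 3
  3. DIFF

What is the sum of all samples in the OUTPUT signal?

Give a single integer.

Input: [1, 6, 0, 7, -1, -1]
Stage 1 (DIFF): s[0]=1, 6-1=5, 0-6=-6, 7-0=7, -1-7=-8, -1--1=0 -> [1, 5, -6, 7, -8, 0]
Stage 2 (AMPLIFY 3): 1*3=3, 5*3=15, -6*3=-18, 7*3=21, -8*3=-24, 0*3=0 -> [3, 15, -18, 21, -24, 0]
Stage 3 (DIFF): s[0]=3, 15-3=12, -18-15=-33, 21--18=39, -24-21=-45, 0--24=24 -> [3, 12, -33, 39, -45, 24]
Output sum: 0

Answer: 0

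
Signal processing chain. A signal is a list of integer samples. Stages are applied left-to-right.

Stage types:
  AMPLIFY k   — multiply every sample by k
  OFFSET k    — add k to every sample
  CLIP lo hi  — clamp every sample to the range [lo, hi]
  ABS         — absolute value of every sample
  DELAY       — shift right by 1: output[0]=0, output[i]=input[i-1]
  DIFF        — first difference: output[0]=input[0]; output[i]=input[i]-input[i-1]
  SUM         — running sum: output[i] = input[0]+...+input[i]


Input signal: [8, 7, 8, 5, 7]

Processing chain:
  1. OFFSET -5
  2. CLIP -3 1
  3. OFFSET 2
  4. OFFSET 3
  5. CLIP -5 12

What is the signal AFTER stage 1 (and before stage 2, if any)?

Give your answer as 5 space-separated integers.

Input: [8, 7, 8, 5, 7]
Stage 1 (OFFSET -5): 8+-5=3, 7+-5=2, 8+-5=3, 5+-5=0, 7+-5=2 -> [3, 2, 3, 0, 2]

Answer: 3 2 3 0 2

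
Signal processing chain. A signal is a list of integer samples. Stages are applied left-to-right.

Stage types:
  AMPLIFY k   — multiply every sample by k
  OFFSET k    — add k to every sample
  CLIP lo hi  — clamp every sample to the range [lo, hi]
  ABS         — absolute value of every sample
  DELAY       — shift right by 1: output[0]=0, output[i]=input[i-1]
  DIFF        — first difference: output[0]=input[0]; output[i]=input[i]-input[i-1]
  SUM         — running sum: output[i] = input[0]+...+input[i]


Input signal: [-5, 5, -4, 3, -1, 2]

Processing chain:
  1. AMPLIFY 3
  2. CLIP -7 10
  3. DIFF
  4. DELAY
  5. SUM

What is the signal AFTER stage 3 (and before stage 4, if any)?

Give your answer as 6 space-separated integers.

Input: [-5, 5, -4, 3, -1, 2]
Stage 1 (AMPLIFY 3): -5*3=-15, 5*3=15, -4*3=-12, 3*3=9, -1*3=-3, 2*3=6 -> [-15, 15, -12, 9, -3, 6]
Stage 2 (CLIP -7 10): clip(-15,-7,10)=-7, clip(15,-7,10)=10, clip(-12,-7,10)=-7, clip(9,-7,10)=9, clip(-3,-7,10)=-3, clip(6,-7,10)=6 -> [-7, 10, -7, 9, -3, 6]
Stage 3 (DIFF): s[0]=-7, 10--7=17, -7-10=-17, 9--7=16, -3-9=-12, 6--3=9 -> [-7, 17, -17, 16, -12, 9]

Answer: -7 17 -17 16 -12 9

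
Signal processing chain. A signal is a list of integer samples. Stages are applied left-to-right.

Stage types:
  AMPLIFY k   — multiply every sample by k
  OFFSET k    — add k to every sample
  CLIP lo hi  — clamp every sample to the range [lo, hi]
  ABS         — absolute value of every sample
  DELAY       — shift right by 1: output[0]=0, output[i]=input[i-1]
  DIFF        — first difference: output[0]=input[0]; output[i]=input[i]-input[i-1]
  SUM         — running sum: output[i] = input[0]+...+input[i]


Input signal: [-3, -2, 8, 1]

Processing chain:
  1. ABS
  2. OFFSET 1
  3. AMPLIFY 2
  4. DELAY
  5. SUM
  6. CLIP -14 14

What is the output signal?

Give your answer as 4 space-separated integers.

Input: [-3, -2, 8, 1]
Stage 1 (ABS): |-3|=3, |-2|=2, |8|=8, |1|=1 -> [3, 2, 8, 1]
Stage 2 (OFFSET 1): 3+1=4, 2+1=3, 8+1=9, 1+1=2 -> [4, 3, 9, 2]
Stage 3 (AMPLIFY 2): 4*2=8, 3*2=6, 9*2=18, 2*2=4 -> [8, 6, 18, 4]
Stage 4 (DELAY): [0, 8, 6, 18] = [0, 8, 6, 18] -> [0, 8, 6, 18]
Stage 5 (SUM): sum[0..0]=0, sum[0..1]=8, sum[0..2]=14, sum[0..3]=32 -> [0, 8, 14, 32]
Stage 6 (CLIP -14 14): clip(0,-14,14)=0, clip(8,-14,14)=8, clip(14,-14,14)=14, clip(32,-14,14)=14 -> [0, 8, 14, 14]

Answer: 0 8 14 14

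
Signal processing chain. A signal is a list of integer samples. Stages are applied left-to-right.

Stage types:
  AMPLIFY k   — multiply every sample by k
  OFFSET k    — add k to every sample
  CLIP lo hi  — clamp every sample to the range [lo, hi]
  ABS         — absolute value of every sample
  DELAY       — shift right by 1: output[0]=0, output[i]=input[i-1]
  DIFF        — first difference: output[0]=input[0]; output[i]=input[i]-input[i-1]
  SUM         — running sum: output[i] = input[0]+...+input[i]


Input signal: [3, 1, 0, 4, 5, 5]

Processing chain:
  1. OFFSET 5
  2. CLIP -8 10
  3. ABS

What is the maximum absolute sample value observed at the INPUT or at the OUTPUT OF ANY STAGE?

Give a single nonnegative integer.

Input: [3, 1, 0, 4, 5, 5] (max |s|=5)
Stage 1 (OFFSET 5): 3+5=8, 1+5=6, 0+5=5, 4+5=9, 5+5=10, 5+5=10 -> [8, 6, 5, 9, 10, 10] (max |s|=10)
Stage 2 (CLIP -8 10): clip(8,-8,10)=8, clip(6,-8,10)=6, clip(5,-8,10)=5, clip(9,-8,10)=9, clip(10,-8,10)=10, clip(10,-8,10)=10 -> [8, 6, 5, 9, 10, 10] (max |s|=10)
Stage 3 (ABS): |8|=8, |6|=6, |5|=5, |9|=9, |10|=10, |10|=10 -> [8, 6, 5, 9, 10, 10] (max |s|=10)
Overall max amplitude: 10

Answer: 10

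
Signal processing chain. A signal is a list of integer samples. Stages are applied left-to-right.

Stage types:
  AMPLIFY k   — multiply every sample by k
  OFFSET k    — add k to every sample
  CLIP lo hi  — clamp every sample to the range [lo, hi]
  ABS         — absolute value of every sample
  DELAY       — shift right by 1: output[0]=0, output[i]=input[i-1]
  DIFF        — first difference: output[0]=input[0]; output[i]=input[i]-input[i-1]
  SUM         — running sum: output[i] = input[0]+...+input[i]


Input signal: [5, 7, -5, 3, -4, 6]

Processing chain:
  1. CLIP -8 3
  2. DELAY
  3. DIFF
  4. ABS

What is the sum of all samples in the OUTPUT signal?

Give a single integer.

Input: [5, 7, -5, 3, -4, 6]
Stage 1 (CLIP -8 3): clip(5,-8,3)=3, clip(7,-8,3)=3, clip(-5,-8,3)=-5, clip(3,-8,3)=3, clip(-4,-8,3)=-4, clip(6,-8,3)=3 -> [3, 3, -5, 3, -4, 3]
Stage 2 (DELAY): [0, 3, 3, -5, 3, -4] = [0, 3, 3, -5, 3, -4] -> [0, 3, 3, -5, 3, -4]
Stage 3 (DIFF): s[0]=0, 3-0=3, 3-3=0, -5-3=-8, 3--5=8, -4-3=-7 -> [0, 3, 0, -8, 8, -7]
Stage 4 (ABS): |0|=0, |3|=3, |0|=0, |-8|=8, |8|=8, |-7|=7 -> [0, 3, 0, 8, 8, 7]
Output sum: 26

Answer: 26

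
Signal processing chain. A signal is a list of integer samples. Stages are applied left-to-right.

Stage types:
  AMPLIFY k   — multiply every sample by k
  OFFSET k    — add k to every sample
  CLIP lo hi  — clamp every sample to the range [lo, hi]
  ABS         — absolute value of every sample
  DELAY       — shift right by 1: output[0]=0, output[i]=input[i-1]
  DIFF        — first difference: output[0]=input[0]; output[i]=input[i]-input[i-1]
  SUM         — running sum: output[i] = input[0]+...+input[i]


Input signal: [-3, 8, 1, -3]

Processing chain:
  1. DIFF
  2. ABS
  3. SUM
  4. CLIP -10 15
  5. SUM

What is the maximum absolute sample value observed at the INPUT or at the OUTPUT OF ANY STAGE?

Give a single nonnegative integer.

Answer: 47

Derivation:
Input: [-3, 8, 1, -3] (max |s|=8)
Stage 1 (DIFF): s[0]=-3, 8--3=11, 1-8=-7, -3-1=-4 -> [-3, 11, -7, -4] (max |s|=11)
Stage 2 (ABS): |-3|=3, |11|=11, |-7|=7, |-4|=4 -> [3, 11, 7, 4] (max |s|=11)
Stage 3 (SUM): sum[0..0]=3, sum[0..1]=14, sum[0..2]=21, sum[0..3]=25 -> [3, 14, 21, 25] (max |s|=25)
Stage 4 (CLIP -10 15): clip(3,-10,15)=3, clip(14,-10,15)=14, clip(21,-10,15)=15, clip(25,-10,15)=15 -> [3, 14, 15, 15] (max |s|=15)
Stage 5 (SUM): sum[0..0]=3, sum[0..1]=17, sum[0..2]=32, sum[0..3]=47 -> [3, 17, 32, 47] (max |s|=47)
Overall max amplitude: 47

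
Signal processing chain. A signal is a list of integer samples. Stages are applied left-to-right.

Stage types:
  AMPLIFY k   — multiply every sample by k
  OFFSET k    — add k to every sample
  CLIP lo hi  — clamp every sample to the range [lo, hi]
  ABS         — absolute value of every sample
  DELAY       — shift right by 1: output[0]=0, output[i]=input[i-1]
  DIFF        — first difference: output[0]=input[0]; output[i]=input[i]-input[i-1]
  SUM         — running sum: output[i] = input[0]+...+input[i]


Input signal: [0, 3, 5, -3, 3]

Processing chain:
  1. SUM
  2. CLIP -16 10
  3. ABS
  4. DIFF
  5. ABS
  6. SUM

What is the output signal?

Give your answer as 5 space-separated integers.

Answer: 0 3 8 11 14

Derivation:
Input: [0, 3, 5, -3, 3]
Stage 1 (SUM): sum[0..0]=0, sum[0..1]=3, sum[0..2]=8, sum[0..3]=5, sum[0..4]=8 -> [0, 3, 8, 5, 8]
Stage 2 (CLIP -16 10): clip(0,-16,10)=0, clip(3,-16,10)=3, clip(8,-16,10)=8, clip(5,-16,10)=5, clip(8,-16,10)=8 -> [0, 3, 8, 5, 8]
Stage 3 (ABS): |0|=0, |3|=3, |8|=8, |5|=5, |8|=8 -> [0, 3, 8, 5, 8]
Stage 4 (DIFF): s[0]=0, 3-0=3, 8-3=5, 5-8=-3, 8-5=3 -> [0, 3, 5, -3, 3]
Stage 5 (ABS): |0|=0, |3|=3, |5|=5, |-3|=3, |3|=3 -> [0, 3, 5, 3, 3]
Stage 6 (SUM): sum[0..0]=0, sum[0..1]=3, sum[0..2]=8, sum[0..3]=11, sum[0..4]=14 -> [0, 3, 8, 11, 14]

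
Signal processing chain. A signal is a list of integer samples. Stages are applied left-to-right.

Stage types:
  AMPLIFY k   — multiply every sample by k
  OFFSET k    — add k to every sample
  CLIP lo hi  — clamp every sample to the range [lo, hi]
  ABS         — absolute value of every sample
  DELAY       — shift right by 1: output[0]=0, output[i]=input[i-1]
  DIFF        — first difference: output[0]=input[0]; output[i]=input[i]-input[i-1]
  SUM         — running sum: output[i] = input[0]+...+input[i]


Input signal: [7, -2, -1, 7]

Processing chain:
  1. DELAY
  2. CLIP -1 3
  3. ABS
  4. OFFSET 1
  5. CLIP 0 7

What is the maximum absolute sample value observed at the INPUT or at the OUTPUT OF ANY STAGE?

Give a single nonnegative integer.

Answer: 7

Derivation:
Input: [7, -2, -1, 7] (max |s|=7)
Stage 1 (DELAY): [0, 7, -2, -1] = [0, 7, -2, -1] -> [0, 7, -2, -1] (max |s|=7)
Stage 2 (CLIP -1 3): clip(0,-1,3)=0, clip(7,-1,3)=3, clip(-2,-1,3)=-1, clip(-1,-1,3)=-1 -> [0, 3, -1, -1] (max |s|=3)
Stage 3 (ABS): |0|=0, |3|=3, |-1|=1, |-1|=1 -> [0, 3, 1, 1] (max |s|=3)
Stage 4 (OFFSET 1): 0+1=1, 3+1=4, 1+1=2, 1+1=2 -> [1, 4, 2, 2] (max |s|=4)
Stage 5 (CLIP 0 7): clip(1,0,7)=1, clip(4,0,7)=4, clip(2,0,7)=2, clip(2,0,7)=2 -> [1, 4, 2, 2] (max |s|=4)
Overall max amplitude: 7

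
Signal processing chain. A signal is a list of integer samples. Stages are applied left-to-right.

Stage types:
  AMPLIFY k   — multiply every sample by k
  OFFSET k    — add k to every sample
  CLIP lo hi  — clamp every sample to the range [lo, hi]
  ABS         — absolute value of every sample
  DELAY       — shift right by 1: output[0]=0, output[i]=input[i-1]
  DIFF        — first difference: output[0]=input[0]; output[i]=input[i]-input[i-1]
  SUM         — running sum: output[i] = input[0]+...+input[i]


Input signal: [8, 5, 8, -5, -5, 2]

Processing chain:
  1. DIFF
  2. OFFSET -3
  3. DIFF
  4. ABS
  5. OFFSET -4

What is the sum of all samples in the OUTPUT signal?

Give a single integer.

Input: [8, 5, 8, -5, -5, 2]
Stage 1 (DIFF): s[0]=8, 5-8=-3, 8-5=3, -5-8=-13, -5--5=0, 2--5=7 -> [8, -3, 3, -13, 0, 7]
Stage 2 (OFFSET -3): 8+-3=5, -3+-3=-6, 3+-3=0, -13+-3=-16, 0+-3=-3, 7+-3=4 -> [5, -6, 0, -16, -3, 4]
Stage 3 (DIFF): s[0]=5, -6-5=-11, 0--6=6, -16-0=-16, -3--16=13, 4--3=7 -> [5, -11, 6, -16, 13, 7]
Stage 4 (ABS): |5|=5, |-11|=11, |6|=6, |-16|=16, |13|=13, |7|=7 -> [5, 11, 6, 16, 13, 7]
Stage 5 (OFFSET -4): 5+-4=1, 11+-4=7, 6+-4=2, 16+-4=12, 13+-4=9, 7+-4=3 -> [1, 7, 2, 12, 9, 3]
Output sum: 34

Answer: 34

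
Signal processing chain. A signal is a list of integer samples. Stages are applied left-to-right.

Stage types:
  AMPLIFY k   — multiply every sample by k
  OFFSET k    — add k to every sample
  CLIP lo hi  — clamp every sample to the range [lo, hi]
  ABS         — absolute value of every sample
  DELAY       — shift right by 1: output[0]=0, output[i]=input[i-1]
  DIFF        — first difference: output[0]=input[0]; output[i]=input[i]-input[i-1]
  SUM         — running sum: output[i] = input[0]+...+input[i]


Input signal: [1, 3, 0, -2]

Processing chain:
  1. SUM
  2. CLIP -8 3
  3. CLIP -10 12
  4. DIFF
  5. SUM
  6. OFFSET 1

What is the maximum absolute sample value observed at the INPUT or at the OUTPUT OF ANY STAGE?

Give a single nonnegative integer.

Input: [1, 3, 0, -2] (max |s|=3)
Stage 1 (SUM): sum[0..0]=1, sum[0..1]=4, sum[0..2]=4, sum[0..3]=2 -> [1, 4, 4, 2] (max |s|=4)
Stage 2 (CLIP -8 3): clip(1,-8,3)=1, clip(4,-8,3)=3, clip(4,-8,3)=3, clip(2,-8,3)=2 -> [1, 3, 3, 2] (max |s|=3)
Stage 3 (CLIP -10 12): clip(1,-10,12)=1, clip(3,-10,12)=3, clip(3,-10,12)=3, clip(2,-10,12)=2 -> [1, 3, 3, 2] (max |s|=3)
Stage 4 (DIFF): s[0]=1, 3-1=2, 3-3=0, 2-3=-1 -> [1, 2, 0, -1] (max |s|=2)
Stage 5 (SUM): sum[0..0]=1, sum[0..1]=3, sum[0..2]=3, sum[0..3]=2 -> [1, 3, 3, 2] (max |s|=3)
Stage 6 (OFFSET 1): 1+1=2, 3+1=4, 3+1=4, 2+1=3 -> [2, 4, 4, 3] (max |s|=4)
Overall max amplitude: 4

Answer: 4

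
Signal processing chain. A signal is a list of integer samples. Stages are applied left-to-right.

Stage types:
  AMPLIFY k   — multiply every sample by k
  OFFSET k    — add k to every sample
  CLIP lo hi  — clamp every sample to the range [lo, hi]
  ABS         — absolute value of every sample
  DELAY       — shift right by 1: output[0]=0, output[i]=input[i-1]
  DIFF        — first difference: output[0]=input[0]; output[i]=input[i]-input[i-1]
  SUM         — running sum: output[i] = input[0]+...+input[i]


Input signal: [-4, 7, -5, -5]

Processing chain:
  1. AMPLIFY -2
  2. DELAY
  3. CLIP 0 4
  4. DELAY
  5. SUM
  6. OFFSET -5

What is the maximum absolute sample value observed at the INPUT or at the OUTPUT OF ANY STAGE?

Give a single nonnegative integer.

Input: [-4, 7, -5, -5] (max |s|=7)
Stage 1 (AMPLIFY -2): -4*-2=8, 7*-2=-14, -5*-2=10, -5*-2=10 -> [8, -14, 10, 10] (max |s|=14)
Stage 2 (DELAY): [0, 8, -14, 10] = [0, 8, -14, 10] -> [0, 8, -14, 10] (max |s|=14)
Stage 3 (CLIP 0 4): clip(0,0,4)=0, clip(8,0,4)=4, clip(-14,0,4)=0, clip(10,0,4)=4 -> [0, 4, 0, 4] (max |s|=4)
Stage 4 (DELAY): [0, 0, 4, 0] = [0, 0, 4, 0] -> [0, 0, 4, 0] (max |s|=4)
Stage 5 (SUM): sum[0..0]=0, sum[0..1]=0, sum[0..2]=4, sum[0..3]=4 -> [0, 0, 4, 4] (max |s|=4)
Stage 6 (OFFSET -5): 0+-5=-5, 0+-5=-5, 4+-5=-1, 4+-5=-1 -> [-5, -5, -1, -1] (max |s|=5)
Overall max amplitude: 14

Answer: 14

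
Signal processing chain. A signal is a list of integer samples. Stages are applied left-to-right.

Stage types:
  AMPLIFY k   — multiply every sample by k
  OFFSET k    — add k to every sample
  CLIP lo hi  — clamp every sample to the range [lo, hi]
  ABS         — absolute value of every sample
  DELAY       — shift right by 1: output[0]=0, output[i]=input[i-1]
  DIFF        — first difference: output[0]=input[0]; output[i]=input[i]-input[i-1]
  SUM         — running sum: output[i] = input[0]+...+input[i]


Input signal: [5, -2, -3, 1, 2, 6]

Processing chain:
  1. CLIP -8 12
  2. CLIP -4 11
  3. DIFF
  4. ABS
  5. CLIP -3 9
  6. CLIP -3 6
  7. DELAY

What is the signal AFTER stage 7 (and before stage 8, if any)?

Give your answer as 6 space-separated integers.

Answer: 0 5 6 1 4 1

Derivation:
Input: [5, -2, -3, 1, 2, 6]
Stage 1 (CLIP -8 12): clip(5,-8,12)=5, clip(-2,-8,12)=-2, clip(-3,-8,12)=-3, clip(1,-8,12)=1, clip(2,-8,12)=2, clip(6,-8,12)=6 -> [5, -2, -3, 1, 2, 6]
Stage 2 (CLIP -4 11): clip(5,-4,11)=5, clip(-2,-4,11)=-2, clip(-3,-4,11)=-3, clip(1,-4,11)=1, clip(2,-4,11)=2, clip(6,-4,11)=6 -> [5, -2, -3, 1, 2, 6]
Stage 3 (DIFF): s[0]=5, -2-5=-7, -3--2=-1, 1--3=4, 2-1=1, 6-2=4 -> [5, -7, -1, 4, 1, 4]
Stage 4 (ABS): |5|=5, |-7|=7, |-1|=1, |4|=4, |1|=1, |4|=4 -> [5, 7, 1, 4, 1, 4]
Stage 5 (CLIP -3 9): clip(5,-3,9)=5, clip(7,-3,9)=7, clip(1,-3,9)=1, clip(4,-3,9)=4, clip(1,-3,9)=1, clip(4,-3,9)=4 -> [5, 7, 1, 4, 1, 4]
Stage 6 (CLIP -3 6): clip(5,-3,6)=5, clip(7,-3,6)=6, clip(1,-3,6)=1, clip(4,-3,6)=4, clip(1,-3,6)=1, clip(4,-3,6)=4 -> [5, 6, 1, 4, 1, 4]
Stage 7 (DELAY): [0, 5, 6, 1, 4, 1] = [0, 5, 6, 1, 4, 1] -> [0, 5, 6, 1, 4, 1]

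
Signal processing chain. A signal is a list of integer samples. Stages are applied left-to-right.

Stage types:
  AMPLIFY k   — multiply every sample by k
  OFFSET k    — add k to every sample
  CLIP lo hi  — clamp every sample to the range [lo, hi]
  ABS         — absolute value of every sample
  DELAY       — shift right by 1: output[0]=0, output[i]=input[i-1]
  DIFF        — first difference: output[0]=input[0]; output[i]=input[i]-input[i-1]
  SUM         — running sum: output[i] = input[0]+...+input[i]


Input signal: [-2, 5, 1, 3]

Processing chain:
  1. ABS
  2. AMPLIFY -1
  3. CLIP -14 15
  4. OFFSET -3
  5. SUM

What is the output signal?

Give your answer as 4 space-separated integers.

Input: [-2, 5, 1, 3]
Stage 1 (ABS): |-2|=2, |5|=5, |1|=1, |3|=3 -> [2, 5, 1, 3]
Stage 2 (AMPLIFY -1): 2*-1=-2, 5*-1=-5, 1*-1=-1, 3*-1=-3 -> [-2, -5, -1, -3]
Stage 3 (CLIP -14 15): clip(-2,-14,15)=-2, clip(-5,-14,15)=-5, clip(-1,-14,15)=-1, clip(-3,-14,15)=-3 -> [-2, -5, -1, -3]
Stage 4 (OFFSET -3): -2+-3=-5, -5+-3=-8, -1+-3=-4, -3+-3=-6 -> [-5, -8, -4, -6]
Stage 5 (SUM): sum[0..0]=-5, sum[0..1]=-13, sum[0..2]=-17, sum[0..3]=-23 -> [-5, -13, -17, -23]

Answer: -5 -13 -17 -23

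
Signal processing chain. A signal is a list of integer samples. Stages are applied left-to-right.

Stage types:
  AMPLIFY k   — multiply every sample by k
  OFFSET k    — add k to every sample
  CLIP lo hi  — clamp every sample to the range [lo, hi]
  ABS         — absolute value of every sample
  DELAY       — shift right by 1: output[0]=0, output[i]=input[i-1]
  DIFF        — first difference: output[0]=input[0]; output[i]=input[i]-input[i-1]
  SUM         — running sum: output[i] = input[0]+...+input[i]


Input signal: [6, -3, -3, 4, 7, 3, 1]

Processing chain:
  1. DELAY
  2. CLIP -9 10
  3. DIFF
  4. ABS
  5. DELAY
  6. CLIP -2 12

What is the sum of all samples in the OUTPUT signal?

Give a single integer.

Answer: 25

Derivation:
Input: [6, -3, -3, 4, 7, 3, 1]
Stage 1 (DELAY): [0, 6, -3, -3, 4, 7, 3] = [0, 6, -3, -3, 4, 7, 3] -> [0, 6, -3, -3, 4, 7, 3]
Stage 2 (CLIP -9 10): clip(0,-9,10)=0, clip(6,-9,10)=6, clip(-3,-9,10)=-3, clip(-3,-9,10)=-3, clip(4,-9,10)=4, clip(7,-9,10)=7, clip(3,-9,10)=3 -> [0, 6, -3, -3, 4, 7, 3]
Stage 3 (DIFF): s[0]=0, 6-0=6, -3-6=-9, -3--3=0, 4--3=7, 7-4=3, 3-7=-4 -> [0, 6, -9, 0, 7, 3, -4]
Stage 4 (ABS): |0|=0, |6|=6, |-9|=9, |0|=0, |7|=7, |3|=3, |-4|=4 -> [0, 6, 9, 0, 7, 3, 4]
Stage 5 (DELAY): [0, 0, 6, 9, 0, 7, 3] = [0, 0, 6, 9, 0, 7, 3] -> [0, 0, 6, 9, 0, 7, 3]
Stage 6 (CLIP -2 12): clip(0,-2,12)=0, clip(0,-2,12)=0, clip(6,-2,12)=6, clip(9,-2,12)=9, clip(0,-2,12)=0, clip(7,-2,12)=7, clip(3,-2,12)=3 -> [0, 0, 6, 9, 0, 7, 3]
Output sum: 25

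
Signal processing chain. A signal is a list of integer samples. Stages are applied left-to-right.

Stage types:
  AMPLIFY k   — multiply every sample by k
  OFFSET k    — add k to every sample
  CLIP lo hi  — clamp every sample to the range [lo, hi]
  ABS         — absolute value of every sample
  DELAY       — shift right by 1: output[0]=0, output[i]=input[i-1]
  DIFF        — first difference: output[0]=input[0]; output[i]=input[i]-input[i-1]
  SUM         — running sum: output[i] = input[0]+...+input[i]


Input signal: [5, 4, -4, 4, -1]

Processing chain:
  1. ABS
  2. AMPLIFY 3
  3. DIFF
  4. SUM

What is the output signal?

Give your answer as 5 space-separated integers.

Answer: 15 12 12 12 3

Derivation:
Input: [5, 4, -4, 4, -1]
Stage 1 (ABS): |5|=5, |4|=4, |-4|=4, |4|=4, |-1|=1 -> [5, 4, 4, 4, 1]
Stage 2 (AMPLIFY 3): 5*3=15, 4*3=12, 4*3=12, 4*3=12, 1*3=3 -> [15, 12, 12, 12, 3]
Stage 3 (DIFF): s[0]=15, 12-15=-3, 12-12=0, 12-12=0, 3-12=-9 -> [15, -3, 0, 0, -9]
Stage 4 (SUM): sum[0..0]=15, sum[0..1]=12, sum[0..2]=12, sum[0..3]=12, sum[0..4]=3 -> [15, 12, 12, 12, 3]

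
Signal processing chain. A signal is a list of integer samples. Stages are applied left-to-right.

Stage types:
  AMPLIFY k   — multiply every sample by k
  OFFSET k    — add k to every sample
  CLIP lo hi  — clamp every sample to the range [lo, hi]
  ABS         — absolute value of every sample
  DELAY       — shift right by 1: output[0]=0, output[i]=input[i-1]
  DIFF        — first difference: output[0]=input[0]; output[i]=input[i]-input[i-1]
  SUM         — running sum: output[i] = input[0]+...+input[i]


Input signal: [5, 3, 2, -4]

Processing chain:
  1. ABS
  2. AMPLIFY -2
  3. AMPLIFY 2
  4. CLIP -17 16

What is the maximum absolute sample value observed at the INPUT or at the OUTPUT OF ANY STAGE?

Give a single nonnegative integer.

Input: [5, 3, 2, -4] (max |s|=5)
Stage 1 (ABS): |5|=5, |3|=3, |2|=2, |-4|=4 -> [5, 3, 2, 4] (max |s|=5)
Stage 2 (AMPLIFY -2): 5*-2=-10, 3*-2=-6, 2*-2=-4, 4*-2=-8 -> [-10, -6, -4, -8] (max |s|=10)
Stage 3 (AMPLIFY 2): -10*2=-20, -6*2=-12, -4*2=-8, -8*2=-16 -> [-20, -12, -8, -16] (max |s|=20)
Stage 4 (CLIP -17 16): clip(-20,-17,16)=-17, clip(-12,-17,16)=-12, clip(-8,-17,16)=-8, clip(-16,-17,16)=-16 -> [-17, -12, -8, -16] (max |s|=17)
Overall max amplitude: 20

Answer: 20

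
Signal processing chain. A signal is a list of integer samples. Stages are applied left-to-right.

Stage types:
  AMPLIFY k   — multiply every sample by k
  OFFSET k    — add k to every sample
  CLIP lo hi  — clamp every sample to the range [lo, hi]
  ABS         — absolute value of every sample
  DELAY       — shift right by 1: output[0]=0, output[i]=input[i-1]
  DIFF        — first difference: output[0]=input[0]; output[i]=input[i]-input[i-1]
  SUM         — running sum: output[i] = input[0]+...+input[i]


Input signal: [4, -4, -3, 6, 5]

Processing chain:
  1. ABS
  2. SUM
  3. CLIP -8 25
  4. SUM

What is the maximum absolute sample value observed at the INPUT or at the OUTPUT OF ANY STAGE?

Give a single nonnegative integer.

Answer: 62

Derivation:
Input: [4, -4, -3, 6, 5] (max |s|=6)
Stage 1 (ABS): |4|=4, |-4|=4, |-3|=3, |6|=6, |5|=5 -> [4, 4, 3, 6, 5] (max |s|=6)
Stage 2 (SUM): sum[0..0]=4, sum[0..1]=8, sum[0..2]=11, sum[0..3]=17, sum[0..4]=22 -> [4, 8, 11, 17, 22] (max |s|=22)
Stage 3 (CLIP -8 25): clip(4,-8,25)=4, clip(8,-8,25)=8, clip(11,-8,25)=11, clip(17,-8,25)=17, clip(22,-8,25)=22 -> [4, 8, 11, 17, 22] (max |s|=22)
Stage 4 (SUM): sum[0..0]=4, sum[0..1]=12, sum[0..2]=23, sum[0..3]=40, sum[0..4]=62 -> [4, 12, 23, 40, 62] (max |s|=62)
Overall max amplitude: 62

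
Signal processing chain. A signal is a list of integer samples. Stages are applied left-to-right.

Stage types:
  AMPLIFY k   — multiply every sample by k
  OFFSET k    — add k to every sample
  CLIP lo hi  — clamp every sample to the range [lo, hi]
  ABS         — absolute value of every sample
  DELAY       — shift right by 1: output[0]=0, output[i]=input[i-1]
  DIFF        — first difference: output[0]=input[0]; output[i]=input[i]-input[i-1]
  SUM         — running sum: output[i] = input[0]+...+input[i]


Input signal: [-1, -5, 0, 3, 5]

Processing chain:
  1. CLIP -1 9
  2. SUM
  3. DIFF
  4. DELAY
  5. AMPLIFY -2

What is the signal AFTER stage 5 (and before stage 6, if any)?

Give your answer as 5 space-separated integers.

Input: [-1, -5, 0, 3, 5]
Stage 1 (CLIP -1 9): clip(-1,-1,9)=-1, clip(-5,-1,9)=-1, clip(0,-1,9)=0, clip(3,-1,9)=3, clip(5,-1,9)=5 -> [-1, -1, 0, 3, 5]
Stage 2 (SUM): sum[0..0]=-1, sum[0..1]=-2, sum[0..2]=-2, sum[0..3]=1, sum[0..4]=6 -> [-1, -2, -2, 1, 6]
Stage 3 (DIFF): s[0]=-1, -2--1=-1, -2--2=0, 1--2=3, 6-1=5 -> [-1, -1, 0, 3, 5]
Stage 4 (DELAY): [0, -1, -1, 0, 3] = [0, -1, -1, 0, 3] -> [0, -1, -1, 0, 3]
Stage 5 (AMPLIFY -2): 0*-2=0, -1*-2=2, -1*-2=2, 0*-2=0, 3*-2=-6 -> [0, 2, 2, 0, -6]

Answer: 0 2 2 0 -6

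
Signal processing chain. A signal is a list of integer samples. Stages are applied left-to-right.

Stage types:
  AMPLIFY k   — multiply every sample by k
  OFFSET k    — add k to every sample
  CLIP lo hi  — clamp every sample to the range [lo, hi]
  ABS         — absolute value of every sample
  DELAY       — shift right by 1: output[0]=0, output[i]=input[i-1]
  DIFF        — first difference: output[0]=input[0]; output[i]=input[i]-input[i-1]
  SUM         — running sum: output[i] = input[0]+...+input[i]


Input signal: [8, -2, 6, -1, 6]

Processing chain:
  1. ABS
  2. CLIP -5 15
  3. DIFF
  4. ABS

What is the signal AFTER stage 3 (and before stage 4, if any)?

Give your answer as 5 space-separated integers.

Input: [8, -2, 6, -1, 6]
Stage 1 (ABS): |8|=8, |-2|=2, |6|=6, |-1|=1, |6|=6 -> [8, 2, 6, 1, 6]
Stage 2 (CLIP -5 15): clip(8,-5,15)=8, clip(2,-5,15)=2, clip(6,-5,15)=6, clip(1,-5,15)=1, clip(6,-5,15)=6 -> [8, 2, 6, 1, 6]
Stage 3 (DIFF): s[0]=8, 2-8=-6, 6-2=4, 1-6=-5, 6-1=5 -> [8, -6, 4, -5, 5]

Answer: 8 -6 4 -5 5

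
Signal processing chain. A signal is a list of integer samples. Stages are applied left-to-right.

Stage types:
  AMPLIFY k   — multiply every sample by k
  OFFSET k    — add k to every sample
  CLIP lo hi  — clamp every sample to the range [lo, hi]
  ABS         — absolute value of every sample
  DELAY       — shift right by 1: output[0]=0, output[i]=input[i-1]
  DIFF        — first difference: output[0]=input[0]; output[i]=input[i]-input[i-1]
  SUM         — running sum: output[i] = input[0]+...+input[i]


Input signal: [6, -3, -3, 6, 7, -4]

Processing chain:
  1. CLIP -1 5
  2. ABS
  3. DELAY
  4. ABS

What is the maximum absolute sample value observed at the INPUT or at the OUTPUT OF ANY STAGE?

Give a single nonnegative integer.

Answer: 7

Derivation:
Input: [6, -3, -3, 6, 7, -4] (max |s|=7)
Stage 1 (CLIP -1 5): clip(6,-1,5)=5, clip(-3,-1,5)=-1, clip(-3,-1,5)=-1, clip(6,-1,5)=5, clip(7,-1,5)=5, clip(-4,-1,5)=-1 -> [5, -1, -1, 5, 5, -1] (max |s|=5)
Stage 2 (ABS): |5|=5, |-1|=1, |-1|=1, |5|=5, |5|=5, |-1|=1 -> [5, 1, 1, 5, 5, 1] (max |s|=5)
Stage 3 (DELAY): [0, 5, 1, 1, 5, 5] = [0, 5, 1, 1, 5, 5] -> [0, 5, 1, 1, 5, 5] (max |s|=5)
Stage 4 (ABS): |0|=0, |5|=5, |1|=1, |1|=1, |5|=5, |5|=5 -> [0, 5, 1, 1, 5, 5] (max |s|=5)
Overall max amplitude: 7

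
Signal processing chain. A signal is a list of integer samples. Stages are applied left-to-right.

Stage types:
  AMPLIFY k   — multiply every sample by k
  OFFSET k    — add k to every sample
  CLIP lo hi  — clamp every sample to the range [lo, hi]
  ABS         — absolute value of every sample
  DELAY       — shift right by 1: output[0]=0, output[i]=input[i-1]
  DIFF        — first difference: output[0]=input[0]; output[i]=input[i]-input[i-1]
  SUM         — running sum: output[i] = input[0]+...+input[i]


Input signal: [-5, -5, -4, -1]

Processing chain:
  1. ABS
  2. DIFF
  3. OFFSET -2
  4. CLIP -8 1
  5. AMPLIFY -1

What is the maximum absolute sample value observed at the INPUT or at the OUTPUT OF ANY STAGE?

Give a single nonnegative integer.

Input: [-5, -5, -4, -1] (max |s|=5)
Stage 1 (ABS): |-5|=5, |-5|=5, |-4|=4, |-1|=1 -> [5, 5, 4, 1] (max |s|=5)
Stage 2 (DIFF): s[0]=5, 5-5=0, 4-5=-1, 1-4=-3 -> [5, 0, -1, -3] (max |s|=5)
Stage 3 (OFFSET -2): 5+-2=3, 0+-2=-2, -1+-2=-3, -3+-2=-5 -> [3, -2, -3, -5] (max |s|=5)
Stage 4 (CLIP -8 1): clip(3,-8,1)=1, clip(-2,-8,1)=-2, clip(-3,-8,1)=-3, clip(-5,-8,1)=-5 -> [1, -2, -3, -5] (max |s|=5)
Stage 5 (AMPLIFY -1): 1*-1=-1, -2*-1=2, -3*-1=3, -5*-1=5 -> [-1, 2, 3, 5] (max |s|=5)
Overall max amplitude: 5

Answer: 5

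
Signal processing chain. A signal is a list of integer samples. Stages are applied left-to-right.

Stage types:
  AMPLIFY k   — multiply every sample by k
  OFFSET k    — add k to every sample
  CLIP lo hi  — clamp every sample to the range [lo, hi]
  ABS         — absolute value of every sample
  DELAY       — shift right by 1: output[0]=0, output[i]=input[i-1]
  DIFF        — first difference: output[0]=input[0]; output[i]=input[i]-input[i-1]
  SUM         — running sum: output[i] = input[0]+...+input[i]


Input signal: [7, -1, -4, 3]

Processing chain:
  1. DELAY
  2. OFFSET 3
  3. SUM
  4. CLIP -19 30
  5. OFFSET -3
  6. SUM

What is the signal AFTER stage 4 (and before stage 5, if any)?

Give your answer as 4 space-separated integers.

Input: [7, -1, -4, 3]
Stage 1 (DELAY): [0, 7, -1, -4] = [0, 7, -1, -4] -> [0, 7, -1, -4]
Stage 2 (OFFSET 3): 0+3=3, 7+3=10, -1+3=2, -4+3=-1 -> [3, 10, 2, -1]
Stage 3 (SUM): sum[0..0]=3, sum[0..1]=13, sum[0..2]=15, sum[0..3]=14 -> [3, 13, 15, 14]
Stage 4 (CLIP -19 30): clip(3,-19,30)=3, clip(13,-19,30)=13, clip(15,-19,30)=15, clip(14,-19,30)=14 -> [3, 13, 15, 14]

Answer: 3 13 15 14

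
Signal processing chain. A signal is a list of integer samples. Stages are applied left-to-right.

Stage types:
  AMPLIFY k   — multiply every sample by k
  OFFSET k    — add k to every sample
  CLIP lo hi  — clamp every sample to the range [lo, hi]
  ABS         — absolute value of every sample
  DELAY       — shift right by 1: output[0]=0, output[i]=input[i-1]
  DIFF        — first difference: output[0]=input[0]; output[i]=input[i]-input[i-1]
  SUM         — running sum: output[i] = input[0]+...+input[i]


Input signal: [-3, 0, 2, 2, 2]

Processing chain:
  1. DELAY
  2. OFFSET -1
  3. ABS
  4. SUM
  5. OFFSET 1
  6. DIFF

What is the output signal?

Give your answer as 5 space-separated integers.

Answer: 2 4 1 1 1

Derivation:
Input: [-3, 0, 2, 2, 2]
Stage 1 (DELAY): [0, -3, 0, 2, 2] = [0, -3, 0, 2, 2] -> [0, -3, 0, 2, 2]
Stage 2 (OFFSET -1): 0+-1=-1, -3+-1=-4, 0+-1=-1, 2+-1=1, 2+-1=1 -> [-1, -4, -1, 1, 1]
Stage 3 (ABS): |-1|=1, |-4|=4, |-1|=1, |1|=1, |1|=1 -> [1, 4, 1, 1, 1]
Stage 4 (SUM): sum[0..0]=1, sum[0..1]=5, sum[0..2]=6, sum[0..3]=7, sum[0..4]=8 -> [1, 5, 6, 7, 8]
Stage 5 (OFFSET 1): 1+1=2, 5+1=6, 6+1=7, 7+1=8, 8+1=9 -> [2, 6, 7, 8, 9]
Stage 6 (DIFF): s[0]=2, 6-2=4, 7-6=1, 8-7=1, 9-8=1 -> [2, 4, 1, 1, 1]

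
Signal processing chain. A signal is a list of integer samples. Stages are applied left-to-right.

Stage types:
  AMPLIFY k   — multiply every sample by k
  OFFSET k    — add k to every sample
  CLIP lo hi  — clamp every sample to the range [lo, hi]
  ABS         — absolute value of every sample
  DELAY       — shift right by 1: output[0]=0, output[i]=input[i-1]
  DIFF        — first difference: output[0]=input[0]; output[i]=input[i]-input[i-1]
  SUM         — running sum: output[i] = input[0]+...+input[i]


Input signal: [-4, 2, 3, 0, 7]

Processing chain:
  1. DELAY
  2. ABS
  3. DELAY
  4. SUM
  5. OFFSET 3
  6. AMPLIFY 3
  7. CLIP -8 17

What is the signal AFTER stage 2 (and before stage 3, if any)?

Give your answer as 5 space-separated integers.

Input: [-4, 2, 3, 0, 7]
Stage 1 (DELAY): [0, -4, 2, 3, 0] = [0, -4, 2, 3, 0] -> [0, -4, 2, 3, 0]
Stage 2 (ABS): |0|=0, |-4|=4, |2|=2, |3|=3, |0|=0 -> [0, 4, 2, 3, 0]

Answer: 0 4 2 3 0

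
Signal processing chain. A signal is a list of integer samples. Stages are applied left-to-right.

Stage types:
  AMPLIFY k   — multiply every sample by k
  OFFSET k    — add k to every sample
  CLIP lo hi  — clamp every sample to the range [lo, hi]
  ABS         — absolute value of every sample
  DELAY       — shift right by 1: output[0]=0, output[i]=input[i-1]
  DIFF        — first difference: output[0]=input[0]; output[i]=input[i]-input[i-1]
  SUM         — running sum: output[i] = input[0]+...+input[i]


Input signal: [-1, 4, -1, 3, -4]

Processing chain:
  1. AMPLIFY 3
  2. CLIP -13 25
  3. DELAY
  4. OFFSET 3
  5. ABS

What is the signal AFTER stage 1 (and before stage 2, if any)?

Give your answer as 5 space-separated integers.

Input: [-1, 4, -1, 3, -4]
Stage 1 (AMPLIFY 3): -1*3=-3, 4*3=12, -1*3=-3, 3*3=9, -4*3=-12 -> [-3, 12, -3, 9, -12]

Answer: -3 12 -3 9 -12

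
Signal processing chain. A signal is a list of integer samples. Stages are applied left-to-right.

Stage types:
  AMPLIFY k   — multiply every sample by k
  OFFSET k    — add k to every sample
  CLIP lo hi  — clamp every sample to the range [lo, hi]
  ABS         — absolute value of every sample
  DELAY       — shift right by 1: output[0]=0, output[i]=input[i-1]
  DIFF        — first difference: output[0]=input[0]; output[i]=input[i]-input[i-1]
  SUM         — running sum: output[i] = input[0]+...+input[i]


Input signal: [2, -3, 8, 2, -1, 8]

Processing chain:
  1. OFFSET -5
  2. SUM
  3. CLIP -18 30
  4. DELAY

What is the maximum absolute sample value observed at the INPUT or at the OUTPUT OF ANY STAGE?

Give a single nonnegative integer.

Answer: 17

Derivation:
Input: [2, -3, 8, 2, -1, 8] (max |s|=8)
Stage 1 (OFFSET -5): 2+-5=-3, -3+-5=-8, 8+-5=3, 2+-5=-3, -1+-5=-6, 8+-5=3 -> [-3, -8, 3, -3, -6, 3] (max |s|=8)
Stage 2 (SUM): sum[0..0]=-3, sum[0..1]=-11, sum[0..2]=-8, sum[0..3]=-11, sum[0..4]=-17, sum[0..5]=-14 -> [-3, -11, -8, -11, -17, -14] (max |s|=17)
Stage 3 (CLIP -18 30): clip(-3,-18,30)=-3, clip(-11,-18,30)=-11, clip(-8,-18,30)=-8, clip(-11,-18,30)=-11, clip(-17,-18,30)=-17, clip(-14,-18,30)=-14 -> [-3, -11, -8, -11, -17, -14] (max |s|=17)
Stage 4 (DELAY): [0, -3, -11, -8, -11, -17] = [0, -3, -11, -8, -11, -17] -> [0, -3, -11, -8, -11, -17] (max |s|=17)
Overall max amplitude: 17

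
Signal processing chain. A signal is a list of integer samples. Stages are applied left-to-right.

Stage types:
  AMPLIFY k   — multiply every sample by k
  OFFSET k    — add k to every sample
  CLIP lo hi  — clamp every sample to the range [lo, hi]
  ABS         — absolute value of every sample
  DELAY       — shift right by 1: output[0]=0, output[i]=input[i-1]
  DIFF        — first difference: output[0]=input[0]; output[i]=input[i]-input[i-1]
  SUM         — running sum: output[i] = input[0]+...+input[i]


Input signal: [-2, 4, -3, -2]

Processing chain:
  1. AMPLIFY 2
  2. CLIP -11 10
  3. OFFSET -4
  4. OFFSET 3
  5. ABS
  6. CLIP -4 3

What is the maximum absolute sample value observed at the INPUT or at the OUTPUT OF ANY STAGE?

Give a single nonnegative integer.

Input: [-2, 4, -3, -2] (max |s|=4)
Stage 1 (AMPLIFY 2): -2*2=-4, 4*2=8, -3*2=-6, -2*2=-4 -> [-4, 8, -6, -4] (max |s|=8)
Stage 2 (CLIP -11 10): clip(-4,-11,10)=-4, clip(8,-11,10)=8, clip(-6,-11,10)=-6, clip(-4,-11,10)=-4 -> [-4, 8, -6, -4] (max |s|=8)
Stage 3 (OFFSET -4): -4+-4=-8, 8+-4=4, -6+-4=-10, -4+-4=-8 -> [-8, 4, -10, -8] (max |s|=10)
Stage 4 (OFFSET 3): -8+3=-5, 4+3=7, -10+3=-7, -8+3=-5 -> [-5, 7, -7, -5] (max |s|=7)
Stage 5 (ABS): |-5|=5, |7|=7, |-7|=7, |-5|=5 -> [5, 7, 7, 5] (max |s|=7)
Stage 6 (CLIP -4 3): clip(5,-4,3)=3, clip(7,-4,3)=3, clip(7,-4,3)=3, clip(5,-4,3)=3 -> [3, 3, 3, 3] (max |s|=3)
Overall max amplitude: 10

Answer: 10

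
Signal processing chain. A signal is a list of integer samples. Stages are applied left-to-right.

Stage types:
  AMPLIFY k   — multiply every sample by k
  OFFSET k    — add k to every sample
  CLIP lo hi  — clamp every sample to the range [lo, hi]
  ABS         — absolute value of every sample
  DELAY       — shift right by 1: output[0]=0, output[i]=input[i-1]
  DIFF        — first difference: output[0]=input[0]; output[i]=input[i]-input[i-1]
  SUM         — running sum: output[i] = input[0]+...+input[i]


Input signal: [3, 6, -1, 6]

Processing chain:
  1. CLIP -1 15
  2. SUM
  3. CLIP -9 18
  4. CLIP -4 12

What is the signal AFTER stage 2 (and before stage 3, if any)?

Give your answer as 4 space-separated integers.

Input: [3, 6, -1, 6]
Stage 1 (CLIP -1 15): clip(3,-1,15)=3, clip(6,-1,15)=6, clip(-1,-1,15)=-1, clip(6,-1,15)=6 -> [3, 6, -1, 6]
Stage 2 (SUM): sum[0..0]=3, sum[0..1]=9, sum[0..2]=8, sum[0..3]=14 -> [3, 9, 8, 14]

Answer: 3 9 8 14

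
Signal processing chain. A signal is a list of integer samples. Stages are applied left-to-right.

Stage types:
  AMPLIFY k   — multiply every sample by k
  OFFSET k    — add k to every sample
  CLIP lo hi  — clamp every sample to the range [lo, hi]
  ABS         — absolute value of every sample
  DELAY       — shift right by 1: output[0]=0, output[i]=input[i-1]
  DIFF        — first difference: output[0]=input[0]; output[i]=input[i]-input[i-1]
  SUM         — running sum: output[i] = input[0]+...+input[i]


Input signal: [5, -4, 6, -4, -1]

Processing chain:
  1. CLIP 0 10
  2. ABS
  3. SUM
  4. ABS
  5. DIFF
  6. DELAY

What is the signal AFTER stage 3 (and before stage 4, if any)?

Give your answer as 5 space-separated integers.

Answer: 5 5 11 11 11

Derivation:
Input: [5, -4, 6, -4, -1]
Stage 1 (CLIP 0 10): clip(5,0,10)=5, clip(-4,0,10)=0, clip(6,0,10)=6, clip(-4,0,10)=0, clip(-1,0,10)=0 -> [5, 0, 6, 0, 0]
Stage 2 (ABS): |5|=5, |0|=0, |6|=6, |0|=0, |0|=0 -> [5, 0, 6, 0, 0]
Stage 3 (SUM): sum[0..0]=5, sum[0..1]=5, sum[0..2]=11, sum[0..3]=11, sum[0..4]=11 -> [5, 5, 11, 11, 11]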